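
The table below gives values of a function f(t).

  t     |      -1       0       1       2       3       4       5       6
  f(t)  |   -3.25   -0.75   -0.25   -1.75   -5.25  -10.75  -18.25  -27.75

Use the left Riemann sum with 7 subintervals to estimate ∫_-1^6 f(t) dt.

Δt = 1.
Sum = 1·[(-3.25) + (-0.75) + (-0.25) + (-1.75) + (-5.25) + (-10.75) + (-18.25)] = -40.25.

-40.25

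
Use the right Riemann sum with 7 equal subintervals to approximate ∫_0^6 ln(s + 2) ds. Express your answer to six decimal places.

9.820581

Δs = (6 − 0)/7 = 6/7.
Right endpoints: 6/7, 12/7, 18/7, 24/7, 30/7, 36/7, 6.
f(6/7) ≈ 1.049822, f(12/7) ≈ 1.312186, f(18/7) ≈ 1.519826, f(24/7) ≈ 1.691676, f(30/7) ≈ 1.838279, f(36/7) ≈ 1.966113, f(6) ≈ 2.079442.
Sum = Δs · [f(6/7) + f(12/7) + f(18/7) + ...].
Sum ≈ 9.820581.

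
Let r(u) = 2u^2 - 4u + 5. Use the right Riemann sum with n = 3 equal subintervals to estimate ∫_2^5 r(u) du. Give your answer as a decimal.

Δu = (5 − 2)/3 = 1.
Right endpoints: 3, 4, 5.
r(3) = 11, r(4) = 21, r(5) = 35.
Sum = Δu · [r(3) + r(4) + r(5)].
Sum = 67.

67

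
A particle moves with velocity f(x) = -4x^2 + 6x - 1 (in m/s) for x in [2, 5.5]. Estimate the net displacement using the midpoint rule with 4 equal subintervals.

-135.0234375

Δx = (5.5 − 2)/4 = 0.875.
Midpoints: 2.4375, 3.3125, 4.1875, 5.0625.
f(2.4375) = -10.140625, f(3.3125) = -25.015625, f(4.1875) = -46.015625, f(5.0625) = -73.140625.
Sum = Δx · [f(2.4375) + f(3.3125) + f(4.1875) + f(5.0625)].
Sum = -135.0234375.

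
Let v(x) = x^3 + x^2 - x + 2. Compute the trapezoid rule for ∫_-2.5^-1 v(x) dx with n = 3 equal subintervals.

Δx = (-1 − (-2.5))/3 = 0.5.
v(-2.5) = -4.875, v(-2) = 0, v(-1.5) = 2.375, v(-1) = 3.
T_3 = (Δx/2)·[v(x_0) + 2v(x_1) + 2v(x_2) + v(x_3)].
Sum = 0.71875.

0.71875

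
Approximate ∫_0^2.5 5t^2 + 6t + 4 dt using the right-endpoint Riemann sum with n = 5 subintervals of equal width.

Δt = (2.5 − 0)/5 = 0.5.
Right endpoints: 0.5, 1, 1.5, 2, 2.5.
f(0.5) = 8.25, f(1) = 15, f(1.5) = 24.25, f(2) = 36, f(2.5) = 50.25.
Sum = Δt · [f(0.5) + f(1) + f(1.5) + f(2) + f(2.5)].
Sum = 66.875.

66.875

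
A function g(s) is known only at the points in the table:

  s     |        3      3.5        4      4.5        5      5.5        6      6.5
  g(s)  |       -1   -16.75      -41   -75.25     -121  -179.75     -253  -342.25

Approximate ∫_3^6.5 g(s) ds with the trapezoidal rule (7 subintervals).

Δs = 0.5.
T_7 = (0.5/2)·[(-1) + 2·(-16.75) + 2·(-41) + 2·(-75.25) + 2·(-121) + 2·(-179.75) + 2·(-253) + (-342.25)] = -429.1875.

-429.1875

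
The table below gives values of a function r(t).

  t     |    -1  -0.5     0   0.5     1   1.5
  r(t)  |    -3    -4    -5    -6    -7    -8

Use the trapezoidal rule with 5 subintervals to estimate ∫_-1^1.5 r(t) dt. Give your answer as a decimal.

Δt = 0.5.
T_5 = (0.5/2)·[(-3) + 2·(-4) + 2·(-5) + 2·(-6) + 2·(-7) + (-8)] = -13.75.

-13.75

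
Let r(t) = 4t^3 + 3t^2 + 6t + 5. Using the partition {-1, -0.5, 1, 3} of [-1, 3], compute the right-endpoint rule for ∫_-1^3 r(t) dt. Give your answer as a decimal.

344.125

Subinterval widths: 0.5, 1.5, 2.
Right endpoints: -0.5, 1, 3.
r(-0.5) = 2.25, r(1) = 18, r(3) = 158.
Sum = Σ Δt_i · r(t_i).
Sum = 344.125.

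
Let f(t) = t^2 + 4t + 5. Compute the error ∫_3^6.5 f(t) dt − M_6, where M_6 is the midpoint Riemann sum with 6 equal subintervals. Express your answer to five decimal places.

Exact integral: ∫_3^6.5 f(t) dt ≈ 166.5416667.
M_6 ≈ 166.4424190.
Error ≈ 166.5416667 − 166.4424190 ≈ 0.09925.

0.09925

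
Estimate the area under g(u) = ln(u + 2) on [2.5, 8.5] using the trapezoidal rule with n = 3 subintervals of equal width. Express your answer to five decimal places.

Δu = (8.5 − 2.5)/3 = 2.
g(2.5) ≈ 1.50408, g(4.5) ≈ 1.87180, g(6.5) ≈ 2.14007, g(8.5) ≈ 2.35138.
T_3 = (Δu/2)·[g(u_0) + 2g(u_1) + 2g(u_2) + g(u_3)].
Sum ≈ 11.87919.

11.87919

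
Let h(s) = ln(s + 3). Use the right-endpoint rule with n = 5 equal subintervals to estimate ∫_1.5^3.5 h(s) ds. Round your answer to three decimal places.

3.471

Δs = (3.5 − 1.5)/5 = 0.4.
Right endpoints: 1.9, 2.3, 2.7, 3.1, 3.5.
h(1.9) ≈ 1.589, h(2.3) ≈ 1.668, h(2.7) ≈ 1.740, h(3.1) ≈ 1.808, h(3.5) ≈ 1.872.
Sum = Δs · [h(1.9) + h(2.3) + h(2.7) + h(3.1) + h(3.5)].
Sum ≈ 3.471.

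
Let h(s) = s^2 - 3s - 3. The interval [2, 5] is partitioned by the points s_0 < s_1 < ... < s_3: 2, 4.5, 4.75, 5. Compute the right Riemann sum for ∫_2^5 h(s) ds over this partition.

Subinterval widths: 2.5, 0.25, 0.25.
Right endpoints: 4.5, 4.75, 5.
h(4.5) = 3.75, h(4.75) = 5.3125, h(5) = 7.
Sum = Σ Δs_i · h(s_i).
Sum = 12.453125.

12.453125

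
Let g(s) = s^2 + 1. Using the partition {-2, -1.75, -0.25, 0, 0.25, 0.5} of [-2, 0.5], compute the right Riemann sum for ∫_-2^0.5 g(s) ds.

Subinterval widths: 0.25, 1.5, 0.25, 0.25, 0.25.
Right endpoints: -1.75, -0.25, 0, 0.25, 0.5.
g(-1.75) = 4.0625, g(-0.25) = 1.0625, g(0) = 1, g(0.25) = 1.0625, g(0.5) = 1.25.
Sum = Σ Δs_i · g(s_i).
Sum = 3.4375.

3.4375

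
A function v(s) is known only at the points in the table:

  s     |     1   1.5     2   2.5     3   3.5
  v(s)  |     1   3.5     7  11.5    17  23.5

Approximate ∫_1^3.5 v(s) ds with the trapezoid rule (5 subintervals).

Δs = 0.5.
T_5 = (0.5/2)·[1 + 2·3.5 + 2·7 + 2·11.5 + 2·17 + 23.5] = 25.625.

25.625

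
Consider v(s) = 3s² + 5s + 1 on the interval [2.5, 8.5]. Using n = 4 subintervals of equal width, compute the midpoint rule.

Δs = (8.5 − 2.5)/4 = 1.5.
Midpoints: 3.25, 4.75, 6.25, 7.75.
v(3.25) = 48.9375, v(4.75) = 92.4375, v(6.25) = 149.4375, v(7.75) = 219.9375.
Sum = Δs · [v(3.25) + v(4.75) + v(6.25) + v(7.75)].
Sum = 766.125.

766.125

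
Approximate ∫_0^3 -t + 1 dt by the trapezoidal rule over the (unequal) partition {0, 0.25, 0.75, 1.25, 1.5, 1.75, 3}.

-1.5

Subinterval widths: 0.25, 0.5, 0.5, 0.25, 0.25, 1.25.
f(0) = 1, f(0.25) = 0.75, f(0.75) = 0.25, f(1.25) = -0.25, f(1.5) = -0.5, f(1.75) = -0.75, f(3) = -2.
On each subinterval the trapezoid contributes (Δt_i/2)·[f(t_{i-1}) + f(t_i)].
Sum = -1.5.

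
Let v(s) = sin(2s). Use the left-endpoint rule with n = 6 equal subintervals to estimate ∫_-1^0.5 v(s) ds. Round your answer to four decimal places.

Δs = (0.5 − (-1))/6 = 0.25.
Left endpoints: -1, -0.75, -0.5, -0.25, 0, 0.25.
v(-1) ≈ -0.9093, v(-0.75) ≈ -0.9975, v(-0.5) ≈ -0.8415, v(-0.25) ≈ -0.4794, v(0) ≈ 0.0000, v(0.25) ≈ 0.4794.
Sum = Δs · [v(-1) + v(-0.75) + v(-0.5) + ...].
Sum ≈ -0.6871.

-0.6871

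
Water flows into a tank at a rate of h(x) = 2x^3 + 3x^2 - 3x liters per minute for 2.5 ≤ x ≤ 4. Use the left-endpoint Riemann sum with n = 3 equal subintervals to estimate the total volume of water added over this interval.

113.25

Δx = (4 − 2.5)/3 = 0.5.
Left endpoints: 2.5, 3, 3.5.
h(2.5) = 42.5, h(3) = 72, h(3.5) = 112.
Sum = Δx · [h(2.5) + h(3) + h(3.5)].
Sum = 113.25.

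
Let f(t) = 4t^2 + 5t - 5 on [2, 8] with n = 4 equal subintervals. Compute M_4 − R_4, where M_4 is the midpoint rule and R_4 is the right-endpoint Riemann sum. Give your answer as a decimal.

-216

M_4 = 787.5.
R_4 = 1003.5.
M_4 − R_4 = -216.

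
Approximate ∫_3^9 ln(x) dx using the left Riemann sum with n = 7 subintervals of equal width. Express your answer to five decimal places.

9.99480

Δx = (9 − 3)/7 = 6/7.
Left endpoints: 3, 27/7, 33/7, 39/7, 45/7, 51/7, 57/7.
f(3) ≈ 1.09861, f(27/7) ≈ 1.34993, f(33/7) ≈ 1.55060, f(39/7) ≈ 1.71765, f(45/7) ≈ 1.86075, f(51/7) ≈ 1.98592, f(57/7) ≈ 2.09714.
Sum = Δx · [f(3) + f(27/7) + f(33/7) + ...].
Sum ≈ 9.99480.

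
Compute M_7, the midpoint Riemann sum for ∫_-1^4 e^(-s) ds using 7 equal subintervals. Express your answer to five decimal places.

2.64341

Δs = (4 − (-1))/7 = 5/7.
Midpoints: -9/14, 1/14, 11/14, 1.5, 31/14, 41/14, 51/14.
f(-9/14) ≈ 1.90191, f(1/14) ≈ 0.93106, f(11/14) ≈ 0.45579, f(1.5) ≈ 0.22313, f(31/14) ≈ 0.10923, f(41/14) ≈ 0.05347, f(51/14) ≈ 0.02618.
Sum = Δs · [f(-9/14) + f(1/14) + f(11/14) + ...].
Sum ≈ 2.64341.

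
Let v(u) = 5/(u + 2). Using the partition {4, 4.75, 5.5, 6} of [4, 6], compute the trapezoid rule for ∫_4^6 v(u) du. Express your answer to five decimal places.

1.44097

Subinterval widths: 0.75, 0.75, 0.5.
v(4) = 5/6, v(4.75) = 20/27, v(5.5) = 2/3, v(6) = 0.625.
On each subinterval the trapezoid contributes (Δu_i/2)·[v(u_{i-1}) + v(u_i)].
Sum ≈ 1.44097.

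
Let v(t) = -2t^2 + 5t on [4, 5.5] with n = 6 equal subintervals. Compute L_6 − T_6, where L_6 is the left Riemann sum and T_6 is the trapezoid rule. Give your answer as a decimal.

L_6 = -30.03125.
T_6 = -32.65625.
L_6 − T_6 = 2.625.

2.625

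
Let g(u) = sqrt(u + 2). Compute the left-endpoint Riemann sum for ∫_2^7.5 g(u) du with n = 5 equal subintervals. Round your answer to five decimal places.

Δu = (7.5 − 2)/5 = 1.1.
Left endpoints: 2, 3.1, 4.2, 5.3, 6.4.
g(2) ≈ 2.00000, g(3.1) ≈ 2.25832, g(4.2) ≈ 2.48998, g(5.3) ≈ 2.70185, g(6.4) ≈ 2.89828.
Sum = Δu · [g(2) + g(3.1) + g(4.2) + g(5.3) + g(6.4)].
Sum ≈ 13.58327.

13.58327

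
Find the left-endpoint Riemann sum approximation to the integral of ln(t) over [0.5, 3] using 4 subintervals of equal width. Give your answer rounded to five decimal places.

Δt = (3 − 0.5)/4 = 0.625.
Left endpoints: 0.5, 1.125, 1.75, 2.375.
f(0.5) ≈ -0.69315, f(1.125) ≈ 0.11778, f(1.75) ≈ 0.55962, f(2.375) ≈ 0.86500.
Sum = Δt · [f(0.5) + f(1.125) + f(1.75) + f(2.375)].
Sum ≈ 0.53078.

0.53078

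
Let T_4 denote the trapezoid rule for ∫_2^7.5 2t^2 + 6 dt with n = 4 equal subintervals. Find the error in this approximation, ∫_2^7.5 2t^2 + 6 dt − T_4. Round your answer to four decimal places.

Exact integral: ∫_2^7.5 f(t) dt ≈ 308.916667.
T_4 = 312.3828125.
Error ≈ 308.916667 − 312.3828125 ≈ -3.4661.

-3.4661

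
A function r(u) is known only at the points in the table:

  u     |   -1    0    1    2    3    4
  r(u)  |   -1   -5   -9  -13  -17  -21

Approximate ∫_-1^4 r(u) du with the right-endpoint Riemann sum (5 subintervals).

Δu = 1.
Sum = 1·[(-5) + (-9) + (-13) + (-17) + (-21)] = -65.

-65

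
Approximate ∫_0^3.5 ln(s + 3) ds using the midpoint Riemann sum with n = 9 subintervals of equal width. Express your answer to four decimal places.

5.3720

Δs = (3.5 − 0)/9 = 7/18.
Midpoints: 7/36, 7/12, 35/36, 49/36, 1.75, 77/36, 91/36, 35/12, 119/36.
f(7/36) ≈ 1.1614, f(7/12) ≈ 1.2763, f(35/36) ≈ 1.3793, f(49/36) ≈ 1.4727, f(1.75) ≈ 1.5581, f(77/36) ≈ 1.6368, f(91/36) ≈ 1.7098, f(35/12) ≈ 1.7778, f(119/36) ≈ 1.8414.
Sum = Δs · [f(7/36) + f(7/12) + f(35/36) + ...].
Sum ≈ 5.3720.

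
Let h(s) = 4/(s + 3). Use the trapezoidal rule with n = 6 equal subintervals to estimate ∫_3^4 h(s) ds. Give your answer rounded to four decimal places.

Δs = (4 − 3)/6 = 1/6.
h(3) = 2/3, h(19/6) = 24/37, h(10/3) = 12/19, h(3.5) = 8/13, h(11/3) = 0.6, h(23/6) = 24/41, h(4) = 4/7.
T_6 = (Δs/2)·[h(s_0) + 2h(s_1) + ... + 2h(s_{5}) + h(s_6)].
Sum ≈ 0.6167.

0.6167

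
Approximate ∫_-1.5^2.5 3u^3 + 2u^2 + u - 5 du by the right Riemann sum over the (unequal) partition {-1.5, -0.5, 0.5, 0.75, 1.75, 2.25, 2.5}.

44.48046875

Subinterval widths: 1, 1, 0.25, 1, 0.5, 0.25.
Right endpoints: -0.5, 0.5, 0.75, 1.75, 2.25, 2.5.
f(-0.5) = -5.375, f(0.5) = -3.625, f(0.75) = -1.859375, f(1.75) = 18.953125, f(2.25) = 41.546875, f(2.5) = 56.875.
Sum = Σ Δu_i · f(u_i).
Sum = 44.48046875.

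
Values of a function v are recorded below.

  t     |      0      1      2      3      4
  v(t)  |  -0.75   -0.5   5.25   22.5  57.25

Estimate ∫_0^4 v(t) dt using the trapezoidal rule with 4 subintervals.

55.5

Δt = 1.
T_4 = (1/2)·[(-0.75) + 2·(-0.5) + 2·5.25 + 2·22.5 + 57.25] = 55.5.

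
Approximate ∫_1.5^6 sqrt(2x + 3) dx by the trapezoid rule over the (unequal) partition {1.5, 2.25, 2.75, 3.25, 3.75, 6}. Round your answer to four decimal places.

14.4416

Subinterval widths: 0.75, 0.5, 0.5, 0.5, 2.25.
f(1.5) ≈ 2.4495, f(2.25) ≈ 2.7386, f(2.75) ≈ 2.9155, f(3.25) ≈ 3.0822, f(3.75) ≈ 3.2404, f(6) ≈ 3.8730.
On each subinterval the trapezoid contributes (Δx_i/2)·[f(x_{i-1}) + f(x_i)].
Sum ≈ 14.4416.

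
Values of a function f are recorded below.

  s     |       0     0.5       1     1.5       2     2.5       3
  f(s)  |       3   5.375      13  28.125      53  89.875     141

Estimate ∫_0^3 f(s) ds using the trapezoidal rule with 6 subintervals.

Δs = 0.5.
T_6 = (0.5/2)·[3 + 2·5.375 + 2·13 + 2·28.125 + 2·53 + 2·89.875 + 141] = 130.6875.

130.6875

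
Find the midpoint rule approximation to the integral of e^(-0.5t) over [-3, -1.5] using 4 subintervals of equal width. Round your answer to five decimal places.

Δt = (-1.5 − (-3))/4 = 0.375.
Midpoints: -2.8125, -2.4375, -2.0625, -1.6875.
f(-2.8125) ≈ 4.08062, f(-2.4375) ≈ 3.38296, f(-2.0625) ≈ 2.80457, f(-1.6875) ≈ 2.32507.
Sum = Δt · [f(-2.8125) + f(-2.4375) + f(-2.0625) + f(-1.6875)].
Sum ≈ 4.72246.

4.72246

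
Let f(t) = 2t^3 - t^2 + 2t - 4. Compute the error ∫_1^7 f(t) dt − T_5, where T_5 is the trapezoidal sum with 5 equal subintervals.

-33.12

Exact integral: ∫_1^7 f(t) dt = 1110.
T_5 = 1143.12.
Error = 1110 − 1143.12 = -33.12.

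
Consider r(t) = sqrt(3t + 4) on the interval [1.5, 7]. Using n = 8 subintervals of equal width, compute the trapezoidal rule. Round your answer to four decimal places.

22.2623

Δt = (7 − 1.5)/8 = 0.6875.
r(1.5) ≈ 2.9155, r(2.1875) ≈ 3.2500, r(2.875) ≈ 3.5532, r(3.5625) ≈ 3.8324, r(4.25) ≈ 4.0927, r(4.9375) ≈ 4.3373, r(5.625) ≈ 4.5689, r(6.3125) ≈ 4.7893, r(7) ≈ 5.0000.
T_8 = (Δt/2)·[r(t_0) + 2r(t_1) + ... + 2r(t_{7}) + r(t_8)].
Sum ≈ 22.2623.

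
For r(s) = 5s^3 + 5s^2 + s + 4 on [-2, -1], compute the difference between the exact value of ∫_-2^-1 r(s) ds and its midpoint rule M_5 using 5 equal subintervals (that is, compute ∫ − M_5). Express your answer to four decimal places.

-0.0583

Exact integral: ∫_-2^-1 r(s) ds ≈ -4.583333.
M_5 = -4.525.
Error ≈ -4.583333 − (-4.525) ≈ -0.0583.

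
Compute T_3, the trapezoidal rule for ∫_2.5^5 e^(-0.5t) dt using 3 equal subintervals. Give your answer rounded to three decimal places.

0.415

Δt = (5 − 2.5)/3 = 5/6.
f(2.5) ≈ 0.287, f(10/3) ≈ 0.189, f(25/6) ≈ 0.125, f(5) ≈ 0.082.
T_3 = (Δt/2)·[f(t_0) + 2f(t_1) + 2f(t_2) + f(t_3)].
Sum ≈ 0.415.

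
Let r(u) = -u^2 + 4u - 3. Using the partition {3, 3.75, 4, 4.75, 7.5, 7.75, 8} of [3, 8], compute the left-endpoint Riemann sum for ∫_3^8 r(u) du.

Subinterval widths: 0.75, 0.25, 0.75, 2.75, 0.25, 0.25.
Left endpoints: 3, 3.75, 4, 4.75, 7.5, 7.75.
r(3) = 0, r(3.75) = -2.0625, r(4) = -3, r(4.75) = -6.5625, r(7.5) = -29.25, r(7.75) = -32.0625.
Sum = Σ Δu_i · r(u_i).
Sum = -36.140625.

-36.140625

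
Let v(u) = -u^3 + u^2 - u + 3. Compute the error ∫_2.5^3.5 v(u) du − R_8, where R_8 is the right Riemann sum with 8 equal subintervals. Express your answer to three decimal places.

Exact integral: ∫_2.5^3.5 v(u) du ≈ -18.66667.
R_8 = -20.078125.
Error ≈ -18.66667 − (-20.078125) ≈ 1.411.

1.411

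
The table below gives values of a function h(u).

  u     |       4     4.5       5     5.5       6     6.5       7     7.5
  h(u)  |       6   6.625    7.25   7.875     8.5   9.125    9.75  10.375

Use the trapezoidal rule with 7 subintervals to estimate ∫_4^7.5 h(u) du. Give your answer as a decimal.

28.65625

Δu = 0.5.
T_7 = (0.5/2)·[6 + 2·6.625 + 2·7.25 + 2·7.875 + 2·8.5 + 2·9.125 + 2·9.75 + 10.375] = 28.65625.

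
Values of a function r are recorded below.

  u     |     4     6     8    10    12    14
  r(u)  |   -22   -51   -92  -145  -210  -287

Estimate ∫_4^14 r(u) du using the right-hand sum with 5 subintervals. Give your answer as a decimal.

Δu = 2.
Sum = 2·[(-51) + (-92) + (-145) + (-210) + (-287)] = -1570.

-1570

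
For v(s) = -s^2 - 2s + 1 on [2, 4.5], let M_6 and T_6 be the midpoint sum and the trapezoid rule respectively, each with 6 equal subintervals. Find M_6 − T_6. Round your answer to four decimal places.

0.1085

M_6 ≈ -41.422164.
T_6 ≈ -41.530671.
M_6 − T_6 ≈ 0.1085.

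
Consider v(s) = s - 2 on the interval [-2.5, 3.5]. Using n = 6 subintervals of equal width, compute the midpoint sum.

Δs = (3.5 − (-2.5))/6 = 1.
Midpoints: -2, -1, 0, 1, 2, 3.
v(-2) = -4, v(-1) = -3, v(0) = -2, v(1) = -1, v(2) = 0, v(3) = 1.
Sum = Δs · [v(-2) + v(-1) + v(0) + ...].
Sum = -9.

-9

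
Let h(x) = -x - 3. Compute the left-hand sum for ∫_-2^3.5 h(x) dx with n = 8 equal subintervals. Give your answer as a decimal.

-18.734375

Δx = (3.5 − (-2))/8 = 0.6875.
Left endpoints: -2, -1.3125, -0.625, 0.0625, 0.75, 1.4375, 2.125, 2.8125.
h(-2) = -1, h(-1.3125) = -1.6875, h(-0.625) = -2.375, h(0.0625) = -3.0625, h(0.75) = -3.75, h(1.4375) = -4.4375, h(2.125) = -5.125, h(2.8125) = -5.8125.
Sum = Δx · [h(-2) + h(-1.3125) + h(-0.625) + ...].
Sum = -18.734375.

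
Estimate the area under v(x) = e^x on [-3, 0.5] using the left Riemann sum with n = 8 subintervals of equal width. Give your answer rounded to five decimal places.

1.27459

Δx = (0.5 − (-3))/8 = 0.4375.
Left endpoints: -3, -2.5625, -2.125, -1.6875, -1.25, -0.8125, -0.375, 0.0625.
v(-3) ≈ 0.04979, v(-2.5625) ≈ 0.07711, v(-2.125) ≈ 0.11943, v(-1.6875) ≈ 0.18498, v(-1.25) ≈ 0.28650, v(-0.8125) ≈ 0.44375, v(-0.375) ≈ 0.68729, v(0.0625) ≈ 1.06449.
Sum = Δx · [v(-3) + v(-2.5625) + v(-2.125) + ...].
Sum ≈ 1.27459.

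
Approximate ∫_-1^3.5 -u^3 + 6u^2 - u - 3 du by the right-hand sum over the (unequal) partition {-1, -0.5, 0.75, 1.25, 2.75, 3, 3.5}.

45.70703125

Subinterval widths: 0.5, 1.25, 0.5, 1.5, 0.25, 0.5.
Right endpoints: -0.5, 0.75, 1.25, 2.75, 3, 3.5.
f(-0.5) = -0.875, f(0.75) = -0.796875, f(1.25) = 3.171875, f(2.75) = 18.828125, f(3) = 21, f(3.5) = 24.125.
Sum = Σ Δu_i · f(u_i).
Sum = 45.70703125.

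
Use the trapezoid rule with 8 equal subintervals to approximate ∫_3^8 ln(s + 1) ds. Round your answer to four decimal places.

9.2253

Δs = (8 − 3)/8 = 0.625.
f(3) ≈ 1.3863, f(3.625) ≈ 1.5315, f(4.25) ≈ 1.6582, f(4.875) ≈ 1.7707, f(5.5) ≈ 1.8718, f(6.125) ≈ 1.9636, f(6.75) ≈ 2.0477, f(7.375) ≈ 2.1253, f(8) ≈ 2.1972.
T_8 = (Δs/2)·[f(s_0) + 2f(s_1) + ... + 2f(s_{7}) + f(s_8)].
Sum ≈ 9.2253.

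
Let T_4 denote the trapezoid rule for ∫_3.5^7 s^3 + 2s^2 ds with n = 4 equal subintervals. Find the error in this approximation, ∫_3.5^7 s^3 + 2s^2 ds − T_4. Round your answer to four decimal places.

-7.9274

Exact integral: ∫_3.5^7 f(s) ds ≈ 762.817708.
T_4 ≈ 770.745117.
Error ≈ 762.817708 − 770.745117 ≈ -7.9274.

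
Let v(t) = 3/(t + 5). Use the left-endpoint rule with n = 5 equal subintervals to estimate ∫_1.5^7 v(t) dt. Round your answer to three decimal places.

1.961

Δt = (7 − 1.5)/5 = 1.1.
Left endpoints: 1.5, 2.6, 3.7, 4.8, 5.9.
v(1.5) = 6/13, v(2.6) = 15/38, v(3.7) = 10/29, v(4.8) = 15/49, v(5.9) = 30/109.
Sum = Δt · [v(1.5) + v(2.6) + v(3.7) + v(4.8) + v(5.9)].
Sum ≈ 1.961.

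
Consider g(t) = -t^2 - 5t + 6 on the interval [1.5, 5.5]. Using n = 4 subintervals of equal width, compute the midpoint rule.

-100

Δt = (5.5 − 1.5)/4 = 1.
Midpoints: 2, 3, 4, 5.
g(2) = -8, g(3) = -18, g(4) = -30, g(5) = -44.
Sum = Δt · [g(2) + g(3) + g(4) + g(5)].
Sum = -100.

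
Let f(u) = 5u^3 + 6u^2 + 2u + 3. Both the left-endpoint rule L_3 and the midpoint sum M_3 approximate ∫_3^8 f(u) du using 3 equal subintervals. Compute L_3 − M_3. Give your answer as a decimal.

-1996.875

L_3 ≈ 3959.4444444.
M_3 ≈ 5956.3194444.
L_3 − M_3 = -1996.875.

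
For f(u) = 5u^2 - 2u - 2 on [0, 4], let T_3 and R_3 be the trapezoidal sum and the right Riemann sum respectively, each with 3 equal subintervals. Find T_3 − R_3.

-48

T_3 ≈ 88.592593.
R_3 ≈ 136.592593.
T_3 − R_3 = -48.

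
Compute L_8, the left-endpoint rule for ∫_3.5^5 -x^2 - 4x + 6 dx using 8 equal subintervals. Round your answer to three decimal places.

Δx = (5 − 3.5)/8 = 0.1875.
Left endpoints: 3.5, 3.6875, 3.875, 4.0625, 4.25, 4.4375, 4.625, 4.8125.
f(3.5) = -20.25, f(3.6875) = -22.34765625, f(3.875) = -24.515625, f(4.0625) = -26.75390625, f(4.25) = -29.0625, f(4.4375) = -31.44140625, f(4.625) = -33.890625, f(4.8125) = -36.41015625.
Sum = Δx · [f(3.5) + f(3.6875) + f(3.875) + ...].
Sum ≈ -42.126.

-42.126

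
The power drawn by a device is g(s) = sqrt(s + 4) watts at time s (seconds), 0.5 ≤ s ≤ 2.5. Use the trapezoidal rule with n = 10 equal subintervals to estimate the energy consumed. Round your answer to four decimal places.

Δs = (2.5 − 0.5)/10 = 0.2.
g(0.5) ≈ 2.1213, g(0.7) ≈ 2.1679, g(0.9) ≈ 2.2136, g(1.1) ≈ 2.2583, g(1.3) ≈ 2.3022, g(1.5) ≈ 2.3452, g(1.7) ≈ 2.3875, g(1.9) ≈ 2.4290, g(2.1) ≈ 2.4698, g(2.3) ≈ 2.5100, g(2.5) ≈ 2.5495.
T_10 = (Δs/2)·[g(s_0) + 2g(s_1) + ... + 2g(s_{9}) + g(s_10)].
Sum ≈ 4.6838.

4.6838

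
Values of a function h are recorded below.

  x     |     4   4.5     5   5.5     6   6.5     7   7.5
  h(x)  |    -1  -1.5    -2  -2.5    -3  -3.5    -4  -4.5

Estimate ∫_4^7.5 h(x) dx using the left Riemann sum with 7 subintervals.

Δx = 0.5.
Sum = 0.5·[(-1) + (-1.5) + (-2) + (-2.5) + (-3) + (-3.5) + (-4)] = -8.75.

-8.75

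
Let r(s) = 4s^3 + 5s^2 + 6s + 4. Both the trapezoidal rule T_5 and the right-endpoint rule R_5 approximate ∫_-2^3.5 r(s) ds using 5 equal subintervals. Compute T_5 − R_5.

T_5 = 281.1325.
R_5 = 433.895.
T_5 − R_5 = -152.7625.

-152.7625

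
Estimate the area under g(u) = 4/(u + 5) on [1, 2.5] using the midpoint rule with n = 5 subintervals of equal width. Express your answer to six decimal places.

Δu = (2.5 − 1)/5 = 0.3.
Midpoints: 1.15, 1.45, 1.75, 2.05, 2.35.
g(1.15) = 80/123, g(1.45) = 80/129, g(1.75) = 16/27, g(2.05) = 80/141, g(2.35) = 80/147.
Sum = Δu · [g(1.15) + g(1.45) + g(1.75) + g(2.05) + g(2.35)].
Sum ≈ 0.892424.

0.892424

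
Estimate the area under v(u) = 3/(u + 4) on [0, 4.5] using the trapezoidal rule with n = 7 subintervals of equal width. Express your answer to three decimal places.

2.266

Δu = (4.5 − 0)/7 = 9/14.
v(0) = 0.75, v(9/14) = 42/65, v(9/7) = 21/37, v(27/14) = 42/83, v(18/7) = 21/46, v(45/14) = 42/101, v(27/7) = 21/55, v(4.5) = 6/17.
T_7 = (Δu/2)·[v(u_0) + 2v(u_1) + ... + 2v(u_{6}) + v(u_7)].
Sum ≈ 2.266.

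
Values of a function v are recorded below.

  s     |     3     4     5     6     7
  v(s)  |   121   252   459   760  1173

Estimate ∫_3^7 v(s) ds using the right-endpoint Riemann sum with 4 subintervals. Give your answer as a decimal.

2644

Δs = 1.
Sum = 1·[252 + 459 + 760 + 1173] = 2644.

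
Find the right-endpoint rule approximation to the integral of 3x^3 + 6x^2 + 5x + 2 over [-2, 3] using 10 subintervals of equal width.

Δx = (3 − (-2))/10 = 0.5.
Right endpoints: -1.5, -1, -0.5, 0, 0.5, 1, 1.5, 2, 2.5, 3.
f(-1.5) = -2.125, f(-1) = 0, f(-0.5) = 0.625, f(0) = 2, f(0.5) = 6.375, f(1) = 16, f(1.5) = 33.125, f(2) = 60, f(2.5) = 98.875, f(3) = 152.
Sum = Δx · [f(-1.5) + f(-1) + f(-0.5) + ...].
Sum = 183.4375.

183.4375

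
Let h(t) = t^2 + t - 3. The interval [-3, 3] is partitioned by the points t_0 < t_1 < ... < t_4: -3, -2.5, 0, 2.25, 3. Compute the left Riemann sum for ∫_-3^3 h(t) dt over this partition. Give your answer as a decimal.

-0.140625

Subinterval widths: 0.5, 2.5, 2.25, 0.75.
Left endpoints: -3, -2.5, 0, 2.25.
h(-3) = 3, h(-2.5) = 0.75, h(0) = -3, h(2.25) = 4.3125.
Sum = Σ Δt_i · h(t_i).
Sum = -0.140625.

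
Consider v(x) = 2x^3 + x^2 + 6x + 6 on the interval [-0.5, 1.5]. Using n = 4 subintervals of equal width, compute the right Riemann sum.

Δx = (1.5 − (-0.5))/4 = 0.5.
Right endpoints: 0, 0.5, 1, 1.5.
v(0) = 6, v(0.5) = 9.5, v(1) = 15, v(1.5) = 24.
Sum = Δx · [v(0) + v(0.5) + v(1) + v(1.5)].
Sum = 27.25.

27.25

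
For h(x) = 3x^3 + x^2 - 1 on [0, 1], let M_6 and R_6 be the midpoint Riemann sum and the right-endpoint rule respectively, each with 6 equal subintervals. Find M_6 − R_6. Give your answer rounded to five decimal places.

-0.37153

M_6 ≈ 0.0706019.
R_6 ≈ 0.4421296.
M_6 − R_6 ≈ -0.37153.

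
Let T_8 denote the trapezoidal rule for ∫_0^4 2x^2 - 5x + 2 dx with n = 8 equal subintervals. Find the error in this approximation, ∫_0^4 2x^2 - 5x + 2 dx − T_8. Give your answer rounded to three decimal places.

Exact integral: ∫_0^4 f(x) dx ≈ 10.66667.
T_8 = 11.
Error ≈ 10.66667 − 11 ≈ -0.333.

-0.333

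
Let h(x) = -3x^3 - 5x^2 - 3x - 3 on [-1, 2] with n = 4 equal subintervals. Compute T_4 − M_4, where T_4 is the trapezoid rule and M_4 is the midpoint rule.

-4.0078125

T_4 = -42.421875.
M_4 = -38.4140625.
T_4 − M_4 = -4.0078125.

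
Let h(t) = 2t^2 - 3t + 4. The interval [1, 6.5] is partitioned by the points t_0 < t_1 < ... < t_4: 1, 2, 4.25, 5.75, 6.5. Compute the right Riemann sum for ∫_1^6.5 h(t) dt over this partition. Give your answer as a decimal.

198.65625

Subinterval widths: 1, 2.25, 1.5, 0.75.
Right endpoints: 2, 4.25, 5.75, 6.5.
h(2) = 6, h(4.25) = 27.375, h(5.75) = 52.875, h(6.5) = 69.
Sum = Σ Δt_i · h(t_i).
Sum = 198.65625.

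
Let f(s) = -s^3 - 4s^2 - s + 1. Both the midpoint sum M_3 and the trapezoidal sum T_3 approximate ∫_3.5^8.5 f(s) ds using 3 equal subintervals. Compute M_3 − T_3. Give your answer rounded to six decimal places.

76.388889

M_3 ≈ -2028.70370370.
T_3 ≈ -2105.09259259.
M_3 − T_3 ≈ 76.388889.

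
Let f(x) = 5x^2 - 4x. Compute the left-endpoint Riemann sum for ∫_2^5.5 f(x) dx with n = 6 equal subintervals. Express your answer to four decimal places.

Δx = (5.5 − 2)/6 = 7/12.
Left endpoints: 2, 31/12, 19/6, 3.75, 13/3, 59/12.
f(2) = 12, f(31/12) = 3317/144, f(19/6) = 1349/36, f(3.75) = 55.3125, f(13/3) = 689/9, f(59/12) = 14573/144.
Sum = Δx · [f(2) + f(31/12) + f(19/6) + ...].
Sum ≈ 178.2529.

178.2529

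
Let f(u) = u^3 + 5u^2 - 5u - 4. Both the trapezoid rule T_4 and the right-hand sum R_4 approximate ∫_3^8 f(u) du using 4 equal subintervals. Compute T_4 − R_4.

T_4 = 1682.578125.
R_4 = 2141.953125.
T_4 − R_4 = -459.375.

-459.375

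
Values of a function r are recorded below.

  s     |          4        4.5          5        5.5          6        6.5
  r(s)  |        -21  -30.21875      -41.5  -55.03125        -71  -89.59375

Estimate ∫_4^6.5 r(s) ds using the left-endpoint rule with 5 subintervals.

Δs = 0.5.
Sum = 0.5·[(-21) + (-30.21875) + (-41.5) + (-55.03125) + (-71)] = -109.375.

-109.375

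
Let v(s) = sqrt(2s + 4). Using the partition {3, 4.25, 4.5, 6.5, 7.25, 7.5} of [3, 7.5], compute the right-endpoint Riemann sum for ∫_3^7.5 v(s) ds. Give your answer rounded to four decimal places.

17.8826

Subinterval widths: 1.25, 0.25, 2, 0.75, 0.25.
Right endpoints: 4.25, 4.5, 6.5, 7.25, 7.5.
v(4.25) ≈ 3.5355, v(4.5) ≈ 3.6056, v(6.5) ≈ 4.1231, v(7.25) ≈ 4.3012, v(7.5) ≈ 4.3589.
Sum = Σ Δs_i · v(s_i).
Sum ≈ 17.8826.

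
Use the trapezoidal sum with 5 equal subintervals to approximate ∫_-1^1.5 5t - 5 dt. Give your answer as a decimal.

-9.375

Δt = (1.5 − (-1))/5 = 0.5.
f(-1) = -10, f(-0.5) = -7.5, f(0) = -5, f(0.5) = -2.5, f(1) = 0, f(1.5) = 2.5.
T_5 = (Δt/2)·[f(t_0) + 2f(t_1) + ... + 2f(t_{4}) + f(t_5)].
Sum = -9.375.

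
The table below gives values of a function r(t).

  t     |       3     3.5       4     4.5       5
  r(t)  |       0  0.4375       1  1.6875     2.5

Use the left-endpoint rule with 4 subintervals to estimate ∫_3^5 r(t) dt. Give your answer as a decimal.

1.5625

Δt = 0.5.
Sum = 0.5·[0 + 0.4375 + 1 + 1.6875] = 1.5625.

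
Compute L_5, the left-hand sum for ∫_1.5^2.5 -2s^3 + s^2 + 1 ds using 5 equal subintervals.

-9.94

Δs = (2.5 − 1.5)/5 = 0.2.
Left endpoints: 1.5, 1.7, 1.9, 2.1, 2.3.
f(1.5) = -3.5, f(1.7) = -5.936, f(1.9) = -9.108, f(2.1) = -13.112, f(2.3) = -18.044.
Sum = Δs · [f(1.5) + f(1.7) + f(1.9) + f(2.1) + f(2.3)].
Sum = -9.94.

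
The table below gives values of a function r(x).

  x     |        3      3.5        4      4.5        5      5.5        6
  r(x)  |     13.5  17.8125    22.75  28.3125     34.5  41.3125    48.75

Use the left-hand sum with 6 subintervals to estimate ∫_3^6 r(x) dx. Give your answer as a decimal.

Δx = 0.5.
Sum = 0.5·[13.5 + 17.8125 + 22.75 + 28.3125 + 34.5 + 41.3125] = 79.09375.

79.09375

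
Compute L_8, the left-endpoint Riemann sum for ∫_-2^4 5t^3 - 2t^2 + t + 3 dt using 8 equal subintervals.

Δt = (4 − (-2))/8 = 0.75.
Left endpoints: -2, -1.25, -0.5, 0.25, 1, 1.75, 2.5, 3.25.
f(-2) = -47, f(-1.25) = -11.140625, f(-0.5) = 1.375, f(0.25) = 3.203125, f(1) = 7, f(1.75) = 25.421875, f(2.5) = 71.125, f(3.25) = 156.765625.
Sum = Δt · [f(-2) + f(-1.25) + f(-0.5) + ...].
Sum = 155.0625.

155.0625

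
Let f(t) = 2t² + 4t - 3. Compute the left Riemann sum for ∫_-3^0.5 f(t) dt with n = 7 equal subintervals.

-8.75

Δt = (0.5 − (-3))/7 = 0.5.
Left endpoints: -3, -2.5, -2, -1.5, -1, -0.5, 0.
f(-3) = 3, f(-2.5) = -0.5, f(-2) = -3, f(-1.5) = -4.5, f(-1) = -5, f(-0.5) = -4.5, f(0) = -3.
Sum = Δt · [f(-3) + f(-2.5) + f(-2) + ...].
Sum = -8.75.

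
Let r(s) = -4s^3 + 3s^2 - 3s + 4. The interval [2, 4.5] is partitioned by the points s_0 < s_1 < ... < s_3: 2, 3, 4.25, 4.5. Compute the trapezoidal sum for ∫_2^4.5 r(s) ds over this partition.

-343.125

Subinterval widths: 1, 1.25, 0.25.
r(2) = -22, r(3) = -86, r(4.25) = -261.625, r(4.5) = -313.25.
On each subinterval the trapezoid contributes (Δs_i/2)·[r(s_{i-1}) + r(s_i)].
Sum = -343.125.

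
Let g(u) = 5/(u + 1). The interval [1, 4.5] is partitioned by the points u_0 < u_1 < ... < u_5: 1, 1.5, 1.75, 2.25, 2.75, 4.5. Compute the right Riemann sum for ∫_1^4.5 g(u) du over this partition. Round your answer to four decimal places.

Subinterval widths: 0.5, 0.25, 0.5, 0.5, 1.75.
Right endpoints: 1.5, 1.75, 2.25, 2.75, 4.5.
g(1.5) = 2, g(1.75) = 20/11, g(2.25) = 20/13, g(2.75) = 4/3, g(4.5) = 10/11.
Sum = Σ Δu_i · g(u_i).
Sum ≈ 4.4814.

4.4814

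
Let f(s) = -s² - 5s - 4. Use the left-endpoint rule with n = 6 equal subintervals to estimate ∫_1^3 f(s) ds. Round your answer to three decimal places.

-33.704

Δs = (3 − 1)/6 = 1/3.
Left endpoints: 1, 4/3, 5/3, 2, 7/3, 8/3.
f(1) = -10, f(4/3) = -112/9, f(5/3) = -136/9, f(2) = -18, f(7/3) = -190/9, f(8/3) = -220/9.
Sum = Δs · [f(1) + f(4/3) + f(5/3) + ...].
Sum ≈ -33.704.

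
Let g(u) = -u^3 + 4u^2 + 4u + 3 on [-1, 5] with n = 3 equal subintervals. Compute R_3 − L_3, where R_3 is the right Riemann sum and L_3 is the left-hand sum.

R_3 = 64.
L_3 = 76.
R_3 − L_3 = -12.

-12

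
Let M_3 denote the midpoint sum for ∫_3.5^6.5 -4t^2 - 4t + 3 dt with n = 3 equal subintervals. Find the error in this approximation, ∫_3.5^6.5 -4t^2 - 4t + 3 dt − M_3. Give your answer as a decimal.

-1

Exact integral: ∫_3.5^6.5 f(t) dt = -360.
M_3 = -359.
Error = -360 − (-359) = -1.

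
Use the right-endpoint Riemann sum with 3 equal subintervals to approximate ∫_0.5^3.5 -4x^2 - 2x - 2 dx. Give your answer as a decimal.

-104

Δx = (3.5 − 0.5)/3 = 1.
Right endpoints: 1.5, 2.5, 3.5.
f(1.5) = -14, f(2.5) = -32, f(3.5) = -58.
Sum = Δx · [f(1.5) + f(2.5) + f(3.5)].
Sum = -104.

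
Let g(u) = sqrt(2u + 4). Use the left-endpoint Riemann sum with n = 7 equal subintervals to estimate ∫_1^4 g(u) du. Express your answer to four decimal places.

8.7382

Δu = (4 − 1)/7 = 3/7.
Left endpoints: 1, 10/7, 13/7, 16/7, 19/7, 22/7, 25/7.
g(1) ≈ 2.4495, g(10/7) ≈ 2.6186, g(13/7) ≈ 2.7775, g(16/7) ≈ 2.9277, g(19/7) ≈ 3.0706, g(22/7) ≈ 3.2071, g(25/7) ≈ 3.3381.
Sum = Δu · [g(1) + g(10/7) + g(13/7) + ...].
Sum ≈ 8.7382.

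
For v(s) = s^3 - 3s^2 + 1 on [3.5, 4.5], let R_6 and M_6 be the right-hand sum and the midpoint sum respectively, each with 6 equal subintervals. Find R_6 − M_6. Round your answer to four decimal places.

R_6 = 19.8125.
M_6 ≈ 17.729167.
R_6 − M_6 ≈ 2.0833.

2.0833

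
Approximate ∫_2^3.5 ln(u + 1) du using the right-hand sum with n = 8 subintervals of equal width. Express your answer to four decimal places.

Δu = (3.5 − 2)/8 = 0.1875.
Right endpoints: 2.1875, 2.375, 2.5625, 2.75, 2.9375, 3.125, 3.3125, 3.5.
f(2.1875) ≈ 1.1592, f(2.375) ≈ 1.2164, f(2.5625) ≈ 1.2705, f(2.75) ≈ 1.3218, f(2.9375) ≈ 1.3705, f(3.125) ≈ 1.4171, f(3.3125) ≈ 1.4615, f(3.5) ≈ 1.5041.
Sum = Δu · [f(2.1875) + f(2.375) + f(2.5625) + ...].
Sum ≈ 2.0102.

2.0102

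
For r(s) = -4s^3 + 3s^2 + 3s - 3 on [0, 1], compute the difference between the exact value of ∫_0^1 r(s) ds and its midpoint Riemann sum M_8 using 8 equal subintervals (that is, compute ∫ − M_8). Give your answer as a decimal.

Exact integral: ∫_0^1 r(s) ds = -1.5.
M_8 = -1.49609375.
Error = -1.5 − (-1.49609375) = -0.00390625.

-0.00390625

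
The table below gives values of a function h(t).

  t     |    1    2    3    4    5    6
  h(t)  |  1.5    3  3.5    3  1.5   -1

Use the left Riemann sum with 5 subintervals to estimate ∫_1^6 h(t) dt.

12.5

Δt = 1.
Sum = 1·[1.5 + 3 + 3.5 + 3 + 1.5] = 12.5.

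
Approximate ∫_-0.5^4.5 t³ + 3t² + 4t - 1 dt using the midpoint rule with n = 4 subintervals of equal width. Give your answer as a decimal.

222.890625

Δt = (4.5 − (-0.5))/4 = 1.25.
Midpoints: 0.125, 1.375, 2.625, 3.875.
f(0.125) = -231/512, f(1.375) = 6539/512, f(2.625) = 24709/512, f(3.875) = 60279/512.
Sum = Δt · [f(0.125) + f(1.375) + f(2.625) + f(3.875)].
Sum = 222.890625.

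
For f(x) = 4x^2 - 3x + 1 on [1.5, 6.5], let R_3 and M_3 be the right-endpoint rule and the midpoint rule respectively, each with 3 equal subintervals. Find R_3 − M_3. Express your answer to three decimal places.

R_3 ≈ 436.75926.
M_3 ≈ 302.03704.
R_3 − M_3 ≈ 134.722.

134.722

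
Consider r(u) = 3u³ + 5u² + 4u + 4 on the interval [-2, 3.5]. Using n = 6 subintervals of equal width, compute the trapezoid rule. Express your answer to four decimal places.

Δu = (3.5 − (-2))/6 = 11/12.
r(-2) = -8, r(-13/12) = 991/576, r(-1/6) = 83/24, r(0.75) = 11.078125, r(5/3) = 346/9, r(31/12) = 99.421875, r(3.5) = 207.875.
T_6 = (Δu/2)·[r(u_0) + 2r(u_1) + ... + 2r(u_{5}) + r(u_6)].
Sum ≈ 232.8890.

232.8890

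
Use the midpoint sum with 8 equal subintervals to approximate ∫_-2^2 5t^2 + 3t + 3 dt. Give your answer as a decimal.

Δt = (2 − (-2))/8 = 0.5.
Midpoints: -1.75, -1.25, -0.75, -0.25, 0.25, 0.75, 1.25, 1.75.
f(-1.75) = 13.0625, f(-1.25) = 7.0625, f(-0.75) = 3.5625, f(-0.25) = 2.5625, f(0.25) = 4.0625, f(0.75) = 8.0625, f(1.25) = 14.5625, f(1.75) = 23.5625.
Sum = Δt · [f(-1.75) + f(-1.25) + f(-0.75) + ...].
Sum = 38.25.

38.25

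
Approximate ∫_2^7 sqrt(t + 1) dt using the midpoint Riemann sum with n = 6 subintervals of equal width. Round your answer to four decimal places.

11.6241

Δt = (7 − 2)/6 = 5/6.
Midpoints: 29/12, 3.25, 49/12, 59/12, 5.75, 79/12.
f(29/12) ≈ 1.8484, f(3.25) ≈ 2.0616, f(49/12) ≈ 2.2546, f(59/12) ≈ 2.4324, f(5.75) ≈ 2.5981, f(79/12) ≈ 2.7538.
Sum = Δt · [f(29/12) + f(3.25) + f(49/12) + ...].
Sum ≈ 11.6241.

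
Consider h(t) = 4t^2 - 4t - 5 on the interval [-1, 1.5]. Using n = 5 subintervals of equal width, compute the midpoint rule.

Δt = (1.5 − (-1))/5 = 0.5.
Midpoints: -0.75, -0.25, 0.25, 0.75, 1.25.
h(-0.75) = 0.25, h(-0.25) = -3.75, h(0.25) = -5.75, h(0.75) = -5.75, h(1.25) = -3.75.
Sum = Δt · [h(-0.75) + h(-0.25) + h(0.25) + h(0.75) + h(1.25)].
Sum = -9.375.

-9.375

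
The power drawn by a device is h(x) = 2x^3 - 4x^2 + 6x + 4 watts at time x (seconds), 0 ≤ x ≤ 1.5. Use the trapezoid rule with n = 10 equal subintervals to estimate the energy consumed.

Δx = (1.5 − 0)/10 = 0.15.
h(0) = 4, h(0.15) = 4.81675, h(0.3) = 5.494, h(0.45) = 6.07225, h(0.6) = 6.592, h(0.75) = 7.09375, h(0.9) = 7.618, h(1.05) = 8.20525, h(1.2) = 8.896, h(1.35) = 9.73075, h(1.5) = 10.75.
T_10 = (Δx/2)·[h(x_0) + 2h(x_1) + ... + 2h(x_{9}) + h(x_10)].
Sum = 10.7840625.

10.7840625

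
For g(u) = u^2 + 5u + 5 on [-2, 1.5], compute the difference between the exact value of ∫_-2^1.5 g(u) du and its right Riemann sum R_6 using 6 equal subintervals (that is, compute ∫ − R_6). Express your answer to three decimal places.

Exact integral: ∫_-2^1.5 g(u) du ≈ 16.91667.
R_6 ≈ 21.70891.
Error ≈ 16.91667 − 21.70891 ≈ -4.792.

-4.792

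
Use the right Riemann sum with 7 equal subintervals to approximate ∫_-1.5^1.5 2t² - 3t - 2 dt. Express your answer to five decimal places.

Δt = (1.5 − (-1.5))/7 = 3/7.
Right endpoints: -15/14, -9/14, -3/14, 3/14, 9/14, 15/14, 1.5.
f(-15/14) = 172/49, f(-9/14) = 37/49, f(-3/14) = -62/49, f(3/14) = -125/49, f(9/14) = -152/49, f(15/14) = -143/49, f(1.5) = -2.
Sum = Δt · [f(-15/14) + f(-9/14) + f(-3/14) + ...].
Sum ≈ -3.24490.

-3.24490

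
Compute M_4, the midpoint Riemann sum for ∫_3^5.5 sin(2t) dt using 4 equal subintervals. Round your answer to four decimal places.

0.5105

Δt = (5.5 − 3)/4 = 0.625.
Midpoints: 3.3125, 3.9375, 4.5625, 5.1875.
f(3.3125) ≈ 0.3352, f(3.9375) ≈ 0.9998, f(4.5625) ≈ 0.2953, f(5.1875) ≈ -0.8135.
Sum = Δt · [f(3.3125) + f(3.9375) + f(4.5625) + f(5.1875)].
Sum ≈ 0.5105.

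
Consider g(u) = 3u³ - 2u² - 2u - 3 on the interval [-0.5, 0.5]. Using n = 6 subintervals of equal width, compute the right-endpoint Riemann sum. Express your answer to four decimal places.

-3.2801

Δu = (0.5 − (-0.5))/6 = 1/6.
Right endpoints: -1/3, -1/6, 0, 1/6, 1/3, 0.5.
g(-1/3) = -8/3, g(-1/6) = -197/72, g(0) = -3, g(1/6) = -3.375, g(1/3) = -34/9, g(0.5) = -4.125.
Sum = Δu · [g(-1/3) + g(-1/6) + g(0) + ...].
Sum ≈ -3.2801.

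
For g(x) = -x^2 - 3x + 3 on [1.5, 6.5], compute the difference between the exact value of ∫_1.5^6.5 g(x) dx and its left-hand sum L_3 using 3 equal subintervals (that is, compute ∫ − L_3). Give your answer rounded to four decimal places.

Exact integral: ∫_1.5^6.5 g(x) dx ≈ -135.416667.
L_3 ≈ -91.898148.
Error ≈ -135.416667 − (-91.898148) ≈ -43.5185.

-43.5185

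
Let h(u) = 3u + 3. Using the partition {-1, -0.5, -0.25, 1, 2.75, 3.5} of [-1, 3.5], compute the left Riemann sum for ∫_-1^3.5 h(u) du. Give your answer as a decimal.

22.125

Subinterval widths: 0.5, 0.25, 1.25, 1.75, 0.75.
Left endpoints: -1, -0.5, -0.25, 1, 2.75.
h(-1) = 0, h(-0.5) = 1.5, h(-0.25) = 2.25, h(1) = 6, h(2.75) = 11.25.
Sum = Σ Δu_i · h(u_i).
Sum = 22.125.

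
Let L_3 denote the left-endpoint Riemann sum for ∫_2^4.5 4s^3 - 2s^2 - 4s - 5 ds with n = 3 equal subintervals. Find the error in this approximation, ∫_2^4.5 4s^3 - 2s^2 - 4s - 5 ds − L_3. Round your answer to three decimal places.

Exact integral: ∫_2^4.5 f(s) ds ≈ 293.64583.
L_3 ≈ 183.51852.
Error ≈ 293.64583 − 183.51852 ≈ 110.127.

110.127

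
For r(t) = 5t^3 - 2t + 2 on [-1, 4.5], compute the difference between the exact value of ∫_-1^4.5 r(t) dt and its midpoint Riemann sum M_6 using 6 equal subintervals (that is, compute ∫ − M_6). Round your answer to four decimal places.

10.1096

Exact integral: ∫_-1^4.5 r(t) dt = 503.078125.
M_6 ≈ 492.968533.
Error ≈ 503.078125 − 492.968533 ≈ 10.1096.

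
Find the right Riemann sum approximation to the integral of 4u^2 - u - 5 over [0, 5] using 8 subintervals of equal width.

Δu = (5 − 0)/8 = 0.625.
Right endpoints: 0.625, 1.25, 1.875, 2.5, 3.125, 3.75, 4.375, 5.
f(0.625) = -4.0625, f(1.25) = 0, f(1.875) = 7.1875, f(2.5) = 17.5, f(3.125) = 30.9375, f(3.75) = 47.5, f(4.375) = 67.1875, f(5) = 90.
Sum = Δu · [f(0.625) + f(1.25) + f(1.875) + ...].
Sum = 160.15625.

160.15625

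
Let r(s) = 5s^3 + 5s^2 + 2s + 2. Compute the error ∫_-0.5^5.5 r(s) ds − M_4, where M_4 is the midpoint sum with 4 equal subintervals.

Exact integral: ∫_-0.5^5.5 r(s) ds = 1463.25.
M_4 = 1415.4375.
Error = 1463.25 − 1415.4375 = 47.8125.

47.8125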